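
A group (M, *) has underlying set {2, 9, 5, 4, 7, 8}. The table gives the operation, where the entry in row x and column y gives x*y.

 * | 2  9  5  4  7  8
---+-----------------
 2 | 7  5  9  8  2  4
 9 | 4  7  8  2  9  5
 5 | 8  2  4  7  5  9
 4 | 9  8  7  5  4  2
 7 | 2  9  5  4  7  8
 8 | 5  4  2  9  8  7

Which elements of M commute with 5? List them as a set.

Compare row 5 with column 5 entry by entry.
4*5 = 7 = 5*4, so 4 commutes with 5.
2*5 = 9 but 5*2 = 8, so 2 does not.
Collecting the elements that commute with 5: C(5) = {4, 5, 7}.

{4, 5, 7}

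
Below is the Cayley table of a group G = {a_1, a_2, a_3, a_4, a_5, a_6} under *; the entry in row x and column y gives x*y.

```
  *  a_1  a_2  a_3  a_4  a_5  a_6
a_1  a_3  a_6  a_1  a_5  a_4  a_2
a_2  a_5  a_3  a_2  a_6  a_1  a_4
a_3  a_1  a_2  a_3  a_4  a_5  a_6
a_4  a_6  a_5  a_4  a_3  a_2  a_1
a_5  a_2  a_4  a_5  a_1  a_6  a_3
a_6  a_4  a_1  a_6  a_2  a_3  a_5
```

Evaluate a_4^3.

a_4^1 = a_4
a_4^2 = a_4*a_4 = a_3
a_4^3 = a_3*a_4 = a_4

a_4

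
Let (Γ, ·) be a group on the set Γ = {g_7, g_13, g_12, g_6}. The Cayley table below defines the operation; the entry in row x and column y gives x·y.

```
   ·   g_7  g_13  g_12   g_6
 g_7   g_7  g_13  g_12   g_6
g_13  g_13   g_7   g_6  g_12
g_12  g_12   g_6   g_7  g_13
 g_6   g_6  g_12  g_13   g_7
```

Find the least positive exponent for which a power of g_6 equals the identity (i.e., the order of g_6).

The identity element is g_7 (its row matches the header).
g_6^1 = g_6
g_6^2 = g_6·g_6 = g_7
The first power of g_6 equal to the identity is g_6^2, so ord(g_6) = 2.

2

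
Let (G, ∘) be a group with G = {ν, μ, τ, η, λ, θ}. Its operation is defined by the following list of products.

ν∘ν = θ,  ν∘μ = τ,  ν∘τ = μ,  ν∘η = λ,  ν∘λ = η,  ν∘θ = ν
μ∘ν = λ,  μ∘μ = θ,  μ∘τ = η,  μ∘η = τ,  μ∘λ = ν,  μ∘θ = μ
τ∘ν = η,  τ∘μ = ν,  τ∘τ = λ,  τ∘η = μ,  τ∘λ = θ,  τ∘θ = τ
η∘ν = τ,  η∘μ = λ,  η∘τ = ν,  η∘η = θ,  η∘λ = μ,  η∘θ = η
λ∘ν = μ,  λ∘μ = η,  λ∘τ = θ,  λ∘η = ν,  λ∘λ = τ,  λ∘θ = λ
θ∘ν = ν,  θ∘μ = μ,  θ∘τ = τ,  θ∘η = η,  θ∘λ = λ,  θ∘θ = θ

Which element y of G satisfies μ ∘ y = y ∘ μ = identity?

μ

First locate the identity: row θ matches the header, so θ is the identity.
Scan row μ for θ: μ ∘ μ = θ. Hence μ^(-1) = μ.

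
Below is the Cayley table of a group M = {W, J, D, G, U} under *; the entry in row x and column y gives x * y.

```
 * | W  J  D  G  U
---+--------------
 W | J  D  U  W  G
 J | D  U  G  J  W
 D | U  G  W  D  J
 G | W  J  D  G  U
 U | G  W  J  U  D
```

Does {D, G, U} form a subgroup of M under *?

D * D = W, which is not in {D, G, U}.
The subset is not closed under *, so it is not a subgroup.
(Structurally, M here is isomorphic to the cyclic group Z_5.)

No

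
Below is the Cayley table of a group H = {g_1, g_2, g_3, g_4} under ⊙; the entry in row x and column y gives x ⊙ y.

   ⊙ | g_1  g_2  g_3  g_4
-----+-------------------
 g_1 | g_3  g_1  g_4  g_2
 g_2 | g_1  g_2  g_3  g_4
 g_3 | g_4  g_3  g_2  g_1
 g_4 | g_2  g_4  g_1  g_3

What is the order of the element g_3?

2

The identity element is g_2 (its row matches the header).
g_3^1 = g_3
g_3^2 = g_3 ⊙ g_3 = g_2
The first power of g_3 equal to the identity is g_3^2, so ord(g_3) = 2.
(Structurally, H here is isomorphic to the cyclic group Z_4.)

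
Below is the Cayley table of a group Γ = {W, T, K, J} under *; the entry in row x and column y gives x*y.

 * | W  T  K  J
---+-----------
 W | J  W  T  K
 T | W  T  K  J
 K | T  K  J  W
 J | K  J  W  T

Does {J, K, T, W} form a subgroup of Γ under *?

{J, K, T, W} contains the identity T.
Checking products: every product of two elements of {J, K, T, W} (read from the table) lies in {J, K, T, W}, so the set is closed.
In a finite group, a nonempty closed subset is a subgroup. So {J, K, T, W} ≤ Γ.

Yes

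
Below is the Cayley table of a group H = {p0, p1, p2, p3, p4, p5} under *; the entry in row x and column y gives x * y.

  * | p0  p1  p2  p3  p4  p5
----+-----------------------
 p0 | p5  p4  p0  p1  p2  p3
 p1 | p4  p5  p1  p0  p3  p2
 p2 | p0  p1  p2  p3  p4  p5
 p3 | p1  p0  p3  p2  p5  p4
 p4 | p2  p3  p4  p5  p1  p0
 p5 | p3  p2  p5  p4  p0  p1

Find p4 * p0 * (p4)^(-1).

p0

The identity is p2. In row p4, the entry p2 sits in column p0, so p4^(-1) = p0.
p4 * p0 = p2
p2 * p0 = p0
(Structurally, H here is isomorphic to the cyclic group Z_6.)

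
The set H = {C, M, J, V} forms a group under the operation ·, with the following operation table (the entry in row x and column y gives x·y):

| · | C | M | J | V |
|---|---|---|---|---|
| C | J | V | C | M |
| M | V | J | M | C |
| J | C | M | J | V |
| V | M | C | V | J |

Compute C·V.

Read row C, column V: C·V = M.

M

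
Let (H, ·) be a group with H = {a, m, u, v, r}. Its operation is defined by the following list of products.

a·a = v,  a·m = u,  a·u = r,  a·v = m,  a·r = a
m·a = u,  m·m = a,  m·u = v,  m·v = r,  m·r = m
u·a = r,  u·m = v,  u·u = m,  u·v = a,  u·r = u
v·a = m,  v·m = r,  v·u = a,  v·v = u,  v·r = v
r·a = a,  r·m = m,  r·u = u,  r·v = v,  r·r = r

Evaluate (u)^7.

m

u^1 = u
u^2 = u·u = m
u^3 = m·u = v
u^4 = v·u = a
u^5 = a·u = r
u^6 = r·u = u
u^7 = u·u = m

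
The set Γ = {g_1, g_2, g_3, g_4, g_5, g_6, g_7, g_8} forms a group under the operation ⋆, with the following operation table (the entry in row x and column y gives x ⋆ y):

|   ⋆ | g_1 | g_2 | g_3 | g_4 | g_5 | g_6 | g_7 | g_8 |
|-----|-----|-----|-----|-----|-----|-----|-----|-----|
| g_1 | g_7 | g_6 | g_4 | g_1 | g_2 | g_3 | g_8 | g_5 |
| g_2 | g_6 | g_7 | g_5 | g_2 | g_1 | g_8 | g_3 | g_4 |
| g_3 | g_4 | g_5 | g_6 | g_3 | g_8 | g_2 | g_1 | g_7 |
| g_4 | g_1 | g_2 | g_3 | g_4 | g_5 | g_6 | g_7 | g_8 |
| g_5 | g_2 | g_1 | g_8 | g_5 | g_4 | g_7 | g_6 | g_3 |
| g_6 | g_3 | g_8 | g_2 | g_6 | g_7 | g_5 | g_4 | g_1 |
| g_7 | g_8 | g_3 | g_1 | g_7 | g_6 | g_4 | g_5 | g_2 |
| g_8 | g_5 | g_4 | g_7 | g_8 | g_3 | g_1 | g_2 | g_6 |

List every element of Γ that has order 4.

Identity is g_4. Compute the order of each non-identity element by repeated multiplication:
  g_1: g_1 → g_7 → g_8 → g_5 → g_2 → g_6 → g_3 → g_4  (order 8)
  g_2: g_2 → g_7 → g_3 → g_5 → g_1 → g_6 → g_8 → g_4  (order 8)
  g_3: g_3 → g_6 → g_2 → g_5 → g_8 → g_7 → g_1 → g_4  (order 8)
  g_5: g_5 → g_4  (order 2)
  g_6: g_6 → g_5 → g_7 → g_4  (order 4)
  g_7: g_7 → g_5 → g_6 → g_4  (order 4)
  g_8: g_8 → g_6 → g_1 → g_5 → g_3 → g_7 → g_2 → g_4  (order 8)
Elements of order 4: {g_6, g_7}.

{g_6, g_7}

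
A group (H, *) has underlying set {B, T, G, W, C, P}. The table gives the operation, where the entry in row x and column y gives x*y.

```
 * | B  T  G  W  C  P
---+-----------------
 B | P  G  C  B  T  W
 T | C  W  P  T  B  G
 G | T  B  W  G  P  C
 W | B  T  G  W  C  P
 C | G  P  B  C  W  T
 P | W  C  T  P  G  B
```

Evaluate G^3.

G^1 = G
G^2 = G*G = W
G^3 = W*G = G

G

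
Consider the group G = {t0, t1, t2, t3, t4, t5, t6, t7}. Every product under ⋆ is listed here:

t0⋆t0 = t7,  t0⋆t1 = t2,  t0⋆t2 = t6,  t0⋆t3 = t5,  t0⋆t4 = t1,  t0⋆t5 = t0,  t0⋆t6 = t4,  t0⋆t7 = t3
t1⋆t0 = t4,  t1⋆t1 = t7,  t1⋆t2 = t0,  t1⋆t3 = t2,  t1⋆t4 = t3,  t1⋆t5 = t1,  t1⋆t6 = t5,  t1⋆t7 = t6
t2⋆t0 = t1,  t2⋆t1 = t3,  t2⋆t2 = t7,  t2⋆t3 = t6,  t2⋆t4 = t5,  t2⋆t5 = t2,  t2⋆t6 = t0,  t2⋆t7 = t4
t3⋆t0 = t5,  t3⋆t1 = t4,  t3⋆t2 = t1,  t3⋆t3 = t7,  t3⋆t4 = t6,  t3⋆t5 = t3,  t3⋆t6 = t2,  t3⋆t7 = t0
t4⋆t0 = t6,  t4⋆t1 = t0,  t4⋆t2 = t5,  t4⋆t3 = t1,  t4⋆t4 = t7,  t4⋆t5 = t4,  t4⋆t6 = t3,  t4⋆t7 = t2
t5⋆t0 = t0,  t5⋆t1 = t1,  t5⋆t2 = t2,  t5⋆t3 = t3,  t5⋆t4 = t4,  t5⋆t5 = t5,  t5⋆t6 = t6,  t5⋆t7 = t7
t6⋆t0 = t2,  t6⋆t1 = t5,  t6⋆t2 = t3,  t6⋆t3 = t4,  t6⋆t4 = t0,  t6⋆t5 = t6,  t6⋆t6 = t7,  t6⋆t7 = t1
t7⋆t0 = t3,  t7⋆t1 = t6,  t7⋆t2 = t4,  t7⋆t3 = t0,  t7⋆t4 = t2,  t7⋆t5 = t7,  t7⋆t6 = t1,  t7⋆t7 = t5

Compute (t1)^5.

t1^1 = t1
t1^2 = t1 ⋆ t1 = t7
t1^3 = t7 ⋆ t1 = t6
t1^4 = t6 ⋆ t1 = t5
t1^5 = t5 ⋆ t1 = t1
(Structurally, G here is isomorphic to the quaternion group Q_8.)

t1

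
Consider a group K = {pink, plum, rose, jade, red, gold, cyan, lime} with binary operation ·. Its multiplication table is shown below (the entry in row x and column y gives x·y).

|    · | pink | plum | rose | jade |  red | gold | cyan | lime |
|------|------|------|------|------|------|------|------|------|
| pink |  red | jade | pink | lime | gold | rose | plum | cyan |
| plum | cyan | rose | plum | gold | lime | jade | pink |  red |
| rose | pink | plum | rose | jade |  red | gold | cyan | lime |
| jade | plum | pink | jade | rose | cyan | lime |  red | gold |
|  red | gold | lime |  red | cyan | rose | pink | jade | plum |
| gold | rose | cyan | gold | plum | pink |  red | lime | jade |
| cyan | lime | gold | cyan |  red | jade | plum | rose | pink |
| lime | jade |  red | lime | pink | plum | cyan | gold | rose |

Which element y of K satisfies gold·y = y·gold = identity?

pink

First locate the identity: row rose matches the header, so rose is the identity.
Scan row gold for rose: gold·pink = rose. Hence gold^(-1) = pink.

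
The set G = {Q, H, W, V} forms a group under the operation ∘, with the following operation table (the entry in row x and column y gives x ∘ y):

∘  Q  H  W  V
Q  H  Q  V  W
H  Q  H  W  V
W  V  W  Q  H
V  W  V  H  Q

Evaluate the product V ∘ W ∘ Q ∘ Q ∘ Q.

Q

V ∘ W = H
H ∘ Q = Q
Q ∘ Q = H
H ∘ Q = Q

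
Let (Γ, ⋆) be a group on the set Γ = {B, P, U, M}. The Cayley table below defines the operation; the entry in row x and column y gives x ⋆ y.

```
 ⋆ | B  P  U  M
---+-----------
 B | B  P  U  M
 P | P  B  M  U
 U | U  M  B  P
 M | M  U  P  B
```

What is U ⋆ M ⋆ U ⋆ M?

B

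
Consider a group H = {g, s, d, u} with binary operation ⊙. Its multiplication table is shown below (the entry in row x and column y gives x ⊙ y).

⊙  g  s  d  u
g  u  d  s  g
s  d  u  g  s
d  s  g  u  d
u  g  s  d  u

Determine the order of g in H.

2

The identity element is u (its row matches the header).
g^1 = g
g^2 = g ⊙ g = u
The first power of g equal to the identity is g^2, so ord(g) = 2.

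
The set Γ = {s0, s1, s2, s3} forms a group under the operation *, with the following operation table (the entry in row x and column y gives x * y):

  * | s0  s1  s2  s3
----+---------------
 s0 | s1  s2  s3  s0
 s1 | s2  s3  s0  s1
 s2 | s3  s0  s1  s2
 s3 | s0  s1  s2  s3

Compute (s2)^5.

s2

s2^1 = s2
s2^2 = s2 * s2 = s1
s2^3 = s1 * s2 = s0
s2^4 = s0 * s2 = s3
s2^5 = s3 * s2 = s2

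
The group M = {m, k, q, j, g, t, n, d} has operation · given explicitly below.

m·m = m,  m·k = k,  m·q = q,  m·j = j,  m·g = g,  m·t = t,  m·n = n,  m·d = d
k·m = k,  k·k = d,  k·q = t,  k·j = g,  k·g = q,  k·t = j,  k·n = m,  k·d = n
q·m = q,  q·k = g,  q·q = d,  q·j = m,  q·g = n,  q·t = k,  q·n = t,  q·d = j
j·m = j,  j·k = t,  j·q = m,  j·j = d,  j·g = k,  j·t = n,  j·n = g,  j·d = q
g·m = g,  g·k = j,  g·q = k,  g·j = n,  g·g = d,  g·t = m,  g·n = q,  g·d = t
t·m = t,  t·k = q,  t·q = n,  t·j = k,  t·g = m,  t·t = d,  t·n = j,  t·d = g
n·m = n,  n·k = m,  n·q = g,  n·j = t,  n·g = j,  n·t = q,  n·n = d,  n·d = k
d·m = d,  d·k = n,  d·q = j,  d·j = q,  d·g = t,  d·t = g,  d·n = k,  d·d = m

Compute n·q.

g

Read row n, column q: n·q = g.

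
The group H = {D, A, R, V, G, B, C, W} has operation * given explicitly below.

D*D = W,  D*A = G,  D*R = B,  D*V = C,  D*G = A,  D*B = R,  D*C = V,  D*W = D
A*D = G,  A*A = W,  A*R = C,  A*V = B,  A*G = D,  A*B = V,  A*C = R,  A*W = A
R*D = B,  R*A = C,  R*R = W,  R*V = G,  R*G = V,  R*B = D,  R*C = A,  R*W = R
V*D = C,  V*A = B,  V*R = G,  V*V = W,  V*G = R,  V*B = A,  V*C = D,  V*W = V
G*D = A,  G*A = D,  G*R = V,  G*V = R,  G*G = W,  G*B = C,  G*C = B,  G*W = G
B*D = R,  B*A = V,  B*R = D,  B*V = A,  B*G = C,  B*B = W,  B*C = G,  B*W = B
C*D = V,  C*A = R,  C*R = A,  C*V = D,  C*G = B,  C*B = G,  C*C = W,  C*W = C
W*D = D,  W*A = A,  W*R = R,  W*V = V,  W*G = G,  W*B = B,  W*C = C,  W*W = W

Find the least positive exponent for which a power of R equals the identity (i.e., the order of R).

2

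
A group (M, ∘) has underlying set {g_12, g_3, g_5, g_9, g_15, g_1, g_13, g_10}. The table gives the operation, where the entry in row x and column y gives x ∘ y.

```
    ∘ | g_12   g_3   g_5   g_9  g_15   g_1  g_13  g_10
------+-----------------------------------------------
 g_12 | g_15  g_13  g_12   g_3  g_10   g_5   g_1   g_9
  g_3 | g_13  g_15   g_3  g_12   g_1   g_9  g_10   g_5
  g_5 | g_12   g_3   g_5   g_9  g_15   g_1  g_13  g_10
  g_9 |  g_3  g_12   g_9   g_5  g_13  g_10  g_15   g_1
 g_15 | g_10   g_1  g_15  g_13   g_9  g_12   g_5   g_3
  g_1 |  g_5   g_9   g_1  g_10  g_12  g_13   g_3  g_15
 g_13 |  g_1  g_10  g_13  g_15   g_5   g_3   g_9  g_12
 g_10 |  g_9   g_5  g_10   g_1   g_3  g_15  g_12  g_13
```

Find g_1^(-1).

g_12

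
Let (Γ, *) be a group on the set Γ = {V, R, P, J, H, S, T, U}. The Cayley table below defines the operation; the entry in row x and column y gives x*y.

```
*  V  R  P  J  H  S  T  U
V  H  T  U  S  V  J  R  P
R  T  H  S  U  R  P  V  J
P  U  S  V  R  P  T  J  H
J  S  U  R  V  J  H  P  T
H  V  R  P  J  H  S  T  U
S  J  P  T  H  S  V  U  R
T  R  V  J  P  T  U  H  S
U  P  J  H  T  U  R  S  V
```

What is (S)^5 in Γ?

S^1 = S
S^2 = S*S = V
S^3 = V*S = J
S^4 = J*S = H
S^5 = H*S = S

S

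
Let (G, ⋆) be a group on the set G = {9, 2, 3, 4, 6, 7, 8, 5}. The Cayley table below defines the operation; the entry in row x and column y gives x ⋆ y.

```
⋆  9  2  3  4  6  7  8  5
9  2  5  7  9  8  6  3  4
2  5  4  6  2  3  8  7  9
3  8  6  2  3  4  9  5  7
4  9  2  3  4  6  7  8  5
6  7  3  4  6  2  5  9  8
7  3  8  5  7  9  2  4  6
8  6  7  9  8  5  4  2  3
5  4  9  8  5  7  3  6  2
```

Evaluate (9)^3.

5

9^1 = 9
9^2 = 9 ⋆ 9 = 2
9^3 = 2 ⋆ 9 = 5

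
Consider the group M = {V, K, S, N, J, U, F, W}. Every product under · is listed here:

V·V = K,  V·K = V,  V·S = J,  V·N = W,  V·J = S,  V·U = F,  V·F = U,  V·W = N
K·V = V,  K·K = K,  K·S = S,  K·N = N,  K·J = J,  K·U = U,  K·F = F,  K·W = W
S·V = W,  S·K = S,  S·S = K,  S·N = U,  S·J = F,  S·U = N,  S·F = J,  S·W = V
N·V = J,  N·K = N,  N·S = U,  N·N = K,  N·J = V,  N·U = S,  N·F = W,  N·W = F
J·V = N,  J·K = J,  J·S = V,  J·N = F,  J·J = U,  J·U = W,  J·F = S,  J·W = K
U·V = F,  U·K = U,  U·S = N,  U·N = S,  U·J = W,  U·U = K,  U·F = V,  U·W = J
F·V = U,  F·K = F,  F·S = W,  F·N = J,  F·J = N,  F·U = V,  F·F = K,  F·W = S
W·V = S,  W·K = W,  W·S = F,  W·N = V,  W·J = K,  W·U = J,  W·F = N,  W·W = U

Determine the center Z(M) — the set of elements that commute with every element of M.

{K, U}

An element z is central iff its row equals its column in the table.
For N: N·W = F ≠ V = W·N, so N ∉ Z.
Checking each element this way leaves Z(M) = {K, U}.
(Structurally, M here is isomorphic to the dihedral group D_4.)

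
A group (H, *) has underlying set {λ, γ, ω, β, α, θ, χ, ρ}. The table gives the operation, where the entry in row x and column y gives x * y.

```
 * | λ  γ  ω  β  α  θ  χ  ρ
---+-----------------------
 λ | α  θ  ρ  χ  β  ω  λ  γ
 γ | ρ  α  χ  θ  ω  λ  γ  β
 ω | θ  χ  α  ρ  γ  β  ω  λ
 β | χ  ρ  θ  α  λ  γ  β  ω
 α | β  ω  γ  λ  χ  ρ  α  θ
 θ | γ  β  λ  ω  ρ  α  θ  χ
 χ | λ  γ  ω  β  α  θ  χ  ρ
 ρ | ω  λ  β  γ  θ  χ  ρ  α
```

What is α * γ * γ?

α * γ = ω
ω * γ = χ

χ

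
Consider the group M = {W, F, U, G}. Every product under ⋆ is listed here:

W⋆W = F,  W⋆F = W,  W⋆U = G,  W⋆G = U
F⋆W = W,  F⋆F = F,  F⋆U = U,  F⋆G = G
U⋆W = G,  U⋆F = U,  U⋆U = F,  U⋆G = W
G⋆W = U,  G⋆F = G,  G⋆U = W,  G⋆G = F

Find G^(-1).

First locate the identity: row F matches the header, so F is the identity.
Scan row G for F: G ⋆ G = F. Hence G^(-1) = G.
(Structurally, M here is isomorphic to the Klein four-group V_4.)

G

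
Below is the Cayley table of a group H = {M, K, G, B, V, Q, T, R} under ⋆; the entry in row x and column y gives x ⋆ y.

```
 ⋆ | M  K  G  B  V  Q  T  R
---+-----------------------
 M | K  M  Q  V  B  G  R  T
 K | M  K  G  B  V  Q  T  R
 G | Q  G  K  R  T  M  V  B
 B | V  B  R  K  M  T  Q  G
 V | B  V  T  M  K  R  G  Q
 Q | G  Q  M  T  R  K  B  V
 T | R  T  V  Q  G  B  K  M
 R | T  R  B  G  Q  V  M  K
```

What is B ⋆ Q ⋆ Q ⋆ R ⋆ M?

Q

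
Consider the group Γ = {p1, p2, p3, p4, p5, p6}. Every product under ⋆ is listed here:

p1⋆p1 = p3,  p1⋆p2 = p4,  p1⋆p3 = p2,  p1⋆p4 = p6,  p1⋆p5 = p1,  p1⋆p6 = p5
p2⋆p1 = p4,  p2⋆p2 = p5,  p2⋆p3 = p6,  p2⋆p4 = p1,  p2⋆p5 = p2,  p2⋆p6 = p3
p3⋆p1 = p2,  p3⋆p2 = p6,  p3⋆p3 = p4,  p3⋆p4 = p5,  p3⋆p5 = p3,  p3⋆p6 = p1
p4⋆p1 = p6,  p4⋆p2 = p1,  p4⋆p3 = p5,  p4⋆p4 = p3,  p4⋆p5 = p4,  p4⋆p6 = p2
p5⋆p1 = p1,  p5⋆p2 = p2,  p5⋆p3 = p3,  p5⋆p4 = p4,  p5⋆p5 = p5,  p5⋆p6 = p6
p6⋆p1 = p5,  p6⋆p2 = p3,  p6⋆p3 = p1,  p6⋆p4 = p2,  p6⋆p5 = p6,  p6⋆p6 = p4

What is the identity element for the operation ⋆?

The identity e satisfies e ⋆ x = x for all x, so its row in the table reproduces the column headers.
Row p5 reads: p1, p2, p3, p4, p5, p6 — exactly the header order. So p5 is the identity.

p5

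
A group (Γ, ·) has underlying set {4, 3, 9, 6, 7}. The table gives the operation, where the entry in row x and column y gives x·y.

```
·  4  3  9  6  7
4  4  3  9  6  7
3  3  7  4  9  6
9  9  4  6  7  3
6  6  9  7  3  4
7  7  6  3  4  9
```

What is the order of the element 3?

5

The identity element is 4 (its row matches the header).
3^1 = 3
3^2 = 3·3 = 7
3^3 = 7·3 = 6
3^4 = 6·3 = 9
3^5 = 9·3 = 4
The first power of 3 equal to the identity is 3^5, so ord(3) = 5.
(Structurally, Γ here is isomorphic to the cyclic group Z_5.)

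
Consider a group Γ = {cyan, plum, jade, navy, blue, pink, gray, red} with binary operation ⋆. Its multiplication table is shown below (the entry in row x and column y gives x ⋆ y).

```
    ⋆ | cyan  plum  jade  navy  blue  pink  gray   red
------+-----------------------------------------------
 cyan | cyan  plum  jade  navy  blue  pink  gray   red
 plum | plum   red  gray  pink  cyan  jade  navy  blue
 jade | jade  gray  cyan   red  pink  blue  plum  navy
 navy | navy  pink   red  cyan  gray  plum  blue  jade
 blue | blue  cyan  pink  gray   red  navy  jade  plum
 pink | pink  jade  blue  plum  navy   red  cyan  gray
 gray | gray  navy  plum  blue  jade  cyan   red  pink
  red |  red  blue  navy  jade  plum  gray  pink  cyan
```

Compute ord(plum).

4

The identity element is cyan (its row matches the header).
plum^1 = plum
plum^2 = plum ⋆ plum = red
plum^3 = red ⋆ plum = blue
plum^4 = blue ⋆ plum = cyan
The first power of plum equal to the identity is plum^4, so ord(plum) = 4.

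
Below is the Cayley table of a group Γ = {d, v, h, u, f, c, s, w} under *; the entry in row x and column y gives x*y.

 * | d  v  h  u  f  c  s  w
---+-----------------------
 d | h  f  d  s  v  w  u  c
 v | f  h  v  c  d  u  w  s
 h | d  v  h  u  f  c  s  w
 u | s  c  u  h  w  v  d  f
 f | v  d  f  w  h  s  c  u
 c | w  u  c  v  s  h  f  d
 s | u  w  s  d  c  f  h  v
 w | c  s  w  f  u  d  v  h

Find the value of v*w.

Read row v, column w: v*w = s.
(Structurally, Γ here is isomorphic to the elementary abelian group (Z_2)^3.)

s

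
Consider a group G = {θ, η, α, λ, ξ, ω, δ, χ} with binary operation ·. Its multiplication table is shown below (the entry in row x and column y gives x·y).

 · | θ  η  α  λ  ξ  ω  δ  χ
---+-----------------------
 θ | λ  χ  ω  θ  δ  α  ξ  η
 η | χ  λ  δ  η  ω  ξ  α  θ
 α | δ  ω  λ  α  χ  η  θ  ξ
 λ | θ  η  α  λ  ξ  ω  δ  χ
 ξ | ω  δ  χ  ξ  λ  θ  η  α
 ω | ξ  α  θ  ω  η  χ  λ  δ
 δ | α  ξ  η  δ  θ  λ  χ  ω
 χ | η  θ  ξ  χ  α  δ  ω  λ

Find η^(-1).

First locate the identity: row λ matches the header, so λ is the identity.
Scan row η for λ: η·η = λ. Hence η^(-1) = η.

η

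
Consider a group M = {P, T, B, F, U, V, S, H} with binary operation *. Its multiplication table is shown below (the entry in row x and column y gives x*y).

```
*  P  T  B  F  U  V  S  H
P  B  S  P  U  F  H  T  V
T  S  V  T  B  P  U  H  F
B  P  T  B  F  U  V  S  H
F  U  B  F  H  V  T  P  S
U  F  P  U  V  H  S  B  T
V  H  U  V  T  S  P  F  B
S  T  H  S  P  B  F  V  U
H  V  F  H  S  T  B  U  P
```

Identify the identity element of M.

B

The identity e satisfies e*x = x for all x, so its row in the table reproduces the column headers.
Row B reads: P, T, B, F, U, V, S, H — exactly the header order. So B is the identity.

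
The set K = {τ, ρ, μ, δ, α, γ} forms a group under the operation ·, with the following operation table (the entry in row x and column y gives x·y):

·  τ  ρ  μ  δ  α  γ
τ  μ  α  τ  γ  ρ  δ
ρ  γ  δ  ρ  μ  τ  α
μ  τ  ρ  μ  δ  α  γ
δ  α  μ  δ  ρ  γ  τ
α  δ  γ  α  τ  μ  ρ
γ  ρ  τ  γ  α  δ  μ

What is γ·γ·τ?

γ·γ = μ
μ·τ = τ

τ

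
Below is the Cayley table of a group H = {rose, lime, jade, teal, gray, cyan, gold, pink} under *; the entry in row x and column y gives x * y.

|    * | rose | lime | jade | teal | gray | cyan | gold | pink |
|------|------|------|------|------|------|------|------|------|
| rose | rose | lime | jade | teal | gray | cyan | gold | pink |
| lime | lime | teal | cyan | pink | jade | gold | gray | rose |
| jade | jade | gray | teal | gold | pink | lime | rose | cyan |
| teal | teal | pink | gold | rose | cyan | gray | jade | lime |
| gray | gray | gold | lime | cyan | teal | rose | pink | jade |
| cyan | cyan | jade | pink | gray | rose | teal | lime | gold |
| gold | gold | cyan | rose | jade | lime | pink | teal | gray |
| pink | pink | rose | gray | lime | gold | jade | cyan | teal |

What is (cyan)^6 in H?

cyan^1 = cyan
cyan^2 = cyan * cyan = teal
cyan^3 = teal * cyan = gray
cyan^4 = gray * cyan = rose
cyan^5 = rose * cyan = cyan
cyan^6 = cyan * cyan = teal

teal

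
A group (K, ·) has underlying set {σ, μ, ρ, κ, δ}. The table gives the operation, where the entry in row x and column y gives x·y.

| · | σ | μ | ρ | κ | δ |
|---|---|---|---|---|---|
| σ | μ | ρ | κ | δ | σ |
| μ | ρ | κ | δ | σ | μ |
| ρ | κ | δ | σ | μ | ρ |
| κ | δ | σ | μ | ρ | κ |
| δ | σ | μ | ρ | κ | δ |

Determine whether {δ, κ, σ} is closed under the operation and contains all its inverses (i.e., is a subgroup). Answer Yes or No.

No

σ·σ = μ, which is not in {δ, κ, σ}.
The subset is not closed under ·, so it is not a subgroup.
(Structurally, K here is isomorphic to the cyclic group Z_5.)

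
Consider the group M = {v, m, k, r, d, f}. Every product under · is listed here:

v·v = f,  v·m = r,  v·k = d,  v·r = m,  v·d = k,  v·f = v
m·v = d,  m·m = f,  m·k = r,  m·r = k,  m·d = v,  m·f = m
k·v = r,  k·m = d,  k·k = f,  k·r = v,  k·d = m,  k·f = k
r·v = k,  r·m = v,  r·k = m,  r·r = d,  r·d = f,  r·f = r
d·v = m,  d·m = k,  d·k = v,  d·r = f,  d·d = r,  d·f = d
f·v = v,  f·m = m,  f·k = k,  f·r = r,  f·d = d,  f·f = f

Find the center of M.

{f}

An element z is central iff its row equals its column in the table.
For d: d·v = m ≠ k = v·d, so d ∉ Z.
Checking each element this way leaves Z(M) = {f}.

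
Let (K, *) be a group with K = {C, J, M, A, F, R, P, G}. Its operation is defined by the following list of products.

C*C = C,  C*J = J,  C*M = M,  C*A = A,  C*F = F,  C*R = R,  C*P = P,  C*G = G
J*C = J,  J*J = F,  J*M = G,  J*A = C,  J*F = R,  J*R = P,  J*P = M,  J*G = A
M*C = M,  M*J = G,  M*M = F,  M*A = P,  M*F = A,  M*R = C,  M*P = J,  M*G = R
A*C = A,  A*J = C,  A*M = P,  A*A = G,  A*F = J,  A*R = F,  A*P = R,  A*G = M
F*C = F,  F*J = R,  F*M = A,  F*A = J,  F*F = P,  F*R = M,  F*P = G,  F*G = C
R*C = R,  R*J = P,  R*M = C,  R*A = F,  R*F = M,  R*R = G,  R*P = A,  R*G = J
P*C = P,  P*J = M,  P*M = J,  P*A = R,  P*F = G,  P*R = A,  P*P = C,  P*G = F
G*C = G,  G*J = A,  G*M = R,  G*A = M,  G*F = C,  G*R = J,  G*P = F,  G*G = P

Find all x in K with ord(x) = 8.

{A, J, M, R}

Identity is C. Compute the order of each non-identity element by repeated multiplication:
  J: J → F → R → P → M → G → A → C  (order 8)
  M: M → F → A → P → J → G → R → C  (order 8)
  A: A → G → M → P → R → F → J → C  (order 8)
  F: F → P → G → C  (order 4)
  R: R → G → J → P → A → F → M → C  (order 8)
  P: P → C  (order 2)
  G: G → P → F → C  (order 4)
Elements of order 8: {A, J, M, R}.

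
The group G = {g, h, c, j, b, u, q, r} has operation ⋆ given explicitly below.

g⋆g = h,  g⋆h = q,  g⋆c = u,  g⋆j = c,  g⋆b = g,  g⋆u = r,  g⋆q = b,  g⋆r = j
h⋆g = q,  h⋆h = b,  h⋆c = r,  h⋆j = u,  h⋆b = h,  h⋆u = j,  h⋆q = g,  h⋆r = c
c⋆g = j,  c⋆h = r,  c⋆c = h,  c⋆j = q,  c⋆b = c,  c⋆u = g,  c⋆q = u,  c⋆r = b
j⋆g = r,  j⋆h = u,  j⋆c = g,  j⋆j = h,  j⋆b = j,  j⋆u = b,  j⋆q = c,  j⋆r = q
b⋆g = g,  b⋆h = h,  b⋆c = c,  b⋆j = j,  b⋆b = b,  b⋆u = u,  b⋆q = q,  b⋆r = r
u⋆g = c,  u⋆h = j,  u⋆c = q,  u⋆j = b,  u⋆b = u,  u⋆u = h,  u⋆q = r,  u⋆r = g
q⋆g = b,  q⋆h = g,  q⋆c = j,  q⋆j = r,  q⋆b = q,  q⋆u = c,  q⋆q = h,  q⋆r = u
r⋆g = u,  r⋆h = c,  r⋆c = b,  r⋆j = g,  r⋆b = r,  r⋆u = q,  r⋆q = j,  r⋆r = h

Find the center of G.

An element z is central iff its row equals its column in the table.
For q: q ⋆ u = c ≠ r = u ⋆ q, so q ∉ Z.
Checking each element this way leaves Z(G) = {b, h}.

{b, h}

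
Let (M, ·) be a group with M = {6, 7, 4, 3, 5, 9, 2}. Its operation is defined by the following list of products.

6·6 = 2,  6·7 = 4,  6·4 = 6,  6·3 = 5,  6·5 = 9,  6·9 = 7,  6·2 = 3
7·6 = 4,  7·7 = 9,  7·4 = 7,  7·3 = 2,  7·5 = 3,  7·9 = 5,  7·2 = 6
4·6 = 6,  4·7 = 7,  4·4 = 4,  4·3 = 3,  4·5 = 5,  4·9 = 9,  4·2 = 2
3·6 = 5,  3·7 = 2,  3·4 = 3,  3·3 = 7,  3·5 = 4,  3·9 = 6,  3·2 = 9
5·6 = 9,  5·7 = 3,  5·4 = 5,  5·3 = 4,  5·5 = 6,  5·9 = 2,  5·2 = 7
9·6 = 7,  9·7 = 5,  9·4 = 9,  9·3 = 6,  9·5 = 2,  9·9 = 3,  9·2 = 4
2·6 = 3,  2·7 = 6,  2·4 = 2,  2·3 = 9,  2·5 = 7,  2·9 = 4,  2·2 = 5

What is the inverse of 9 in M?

2

First locate the identity: row 4 matches the header, so 4 is the identity.
Scan row 9 for 4: 9·2 = 4. Hence 9^(-1) = 2.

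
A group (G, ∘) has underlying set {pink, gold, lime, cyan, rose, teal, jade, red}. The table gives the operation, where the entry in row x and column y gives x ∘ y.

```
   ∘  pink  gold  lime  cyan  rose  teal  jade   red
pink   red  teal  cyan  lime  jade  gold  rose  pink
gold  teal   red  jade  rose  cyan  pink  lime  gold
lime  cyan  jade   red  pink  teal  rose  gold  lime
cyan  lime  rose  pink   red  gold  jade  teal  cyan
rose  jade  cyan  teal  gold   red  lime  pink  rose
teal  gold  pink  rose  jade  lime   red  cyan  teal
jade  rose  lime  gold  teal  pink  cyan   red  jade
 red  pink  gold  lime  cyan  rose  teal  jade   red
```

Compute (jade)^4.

red

jade^1 = jade
jade^2 = jade ∘ jade = red
jade^3 = red ∘ jade = jade
jade^4 = jade ∘ jade = red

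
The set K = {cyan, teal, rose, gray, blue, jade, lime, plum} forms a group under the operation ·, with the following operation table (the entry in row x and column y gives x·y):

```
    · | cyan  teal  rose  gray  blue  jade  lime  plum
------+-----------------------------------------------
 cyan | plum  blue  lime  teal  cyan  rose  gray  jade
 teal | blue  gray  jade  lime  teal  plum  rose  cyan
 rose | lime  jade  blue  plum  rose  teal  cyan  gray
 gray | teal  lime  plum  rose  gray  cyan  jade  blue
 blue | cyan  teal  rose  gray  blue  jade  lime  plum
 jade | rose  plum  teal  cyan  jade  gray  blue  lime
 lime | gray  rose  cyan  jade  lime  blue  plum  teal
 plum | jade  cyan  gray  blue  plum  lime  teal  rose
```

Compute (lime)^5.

lime^1 = lime
lime^2 = lime·lime = plum
lime^3 = plum·lime = teal
lime^4 = teal·lime = rose
lime^5 = rose·lime = cyan

cyan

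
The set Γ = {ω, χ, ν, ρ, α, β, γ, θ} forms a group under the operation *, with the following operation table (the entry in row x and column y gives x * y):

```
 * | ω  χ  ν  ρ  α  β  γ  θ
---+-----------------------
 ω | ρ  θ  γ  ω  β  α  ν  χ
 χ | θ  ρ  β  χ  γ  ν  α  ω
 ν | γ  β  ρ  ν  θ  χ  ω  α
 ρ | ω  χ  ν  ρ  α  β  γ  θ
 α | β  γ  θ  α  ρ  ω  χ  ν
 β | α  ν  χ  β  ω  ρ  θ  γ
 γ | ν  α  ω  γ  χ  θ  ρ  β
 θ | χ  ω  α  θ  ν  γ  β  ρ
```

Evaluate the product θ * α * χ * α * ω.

ρ

θ * α = ν
ν * χ = β
β * α = ω
ω * ω = ρ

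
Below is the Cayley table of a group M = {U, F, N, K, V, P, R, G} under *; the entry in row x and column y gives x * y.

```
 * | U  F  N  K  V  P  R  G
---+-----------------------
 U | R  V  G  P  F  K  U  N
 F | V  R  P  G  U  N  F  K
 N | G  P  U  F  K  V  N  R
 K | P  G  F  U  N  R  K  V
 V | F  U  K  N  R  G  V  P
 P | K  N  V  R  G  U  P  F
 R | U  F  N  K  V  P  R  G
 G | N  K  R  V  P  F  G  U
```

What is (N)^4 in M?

R

N^1 = N
N^2 = N * N = U
N^3 = U * N = G
N^4 = G * N = R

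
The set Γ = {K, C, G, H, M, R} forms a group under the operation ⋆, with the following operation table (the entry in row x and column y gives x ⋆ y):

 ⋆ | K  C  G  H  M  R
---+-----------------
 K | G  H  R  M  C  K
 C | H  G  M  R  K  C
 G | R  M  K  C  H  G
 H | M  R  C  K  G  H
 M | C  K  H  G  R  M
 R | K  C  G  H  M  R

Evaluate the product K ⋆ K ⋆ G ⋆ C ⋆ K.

K ⋆ K = G
G ⋆ G = K
K ⋆ C = H
H ⋆ K = M

M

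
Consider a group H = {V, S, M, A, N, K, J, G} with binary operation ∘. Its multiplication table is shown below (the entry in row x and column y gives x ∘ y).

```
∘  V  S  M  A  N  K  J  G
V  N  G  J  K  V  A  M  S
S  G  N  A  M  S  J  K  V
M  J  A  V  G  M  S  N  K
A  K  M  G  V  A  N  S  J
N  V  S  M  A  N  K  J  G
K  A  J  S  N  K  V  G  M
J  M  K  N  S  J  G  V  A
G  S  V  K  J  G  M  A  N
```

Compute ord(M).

4

The identity element is N (its row matches the header).
M^1 = M
M^2 = M ∘ M = V
M^3 = V ∘ M = J
M^4 = J ∘ M = N
The first power of M equal to the identity is M^4, so ord(M) = 4.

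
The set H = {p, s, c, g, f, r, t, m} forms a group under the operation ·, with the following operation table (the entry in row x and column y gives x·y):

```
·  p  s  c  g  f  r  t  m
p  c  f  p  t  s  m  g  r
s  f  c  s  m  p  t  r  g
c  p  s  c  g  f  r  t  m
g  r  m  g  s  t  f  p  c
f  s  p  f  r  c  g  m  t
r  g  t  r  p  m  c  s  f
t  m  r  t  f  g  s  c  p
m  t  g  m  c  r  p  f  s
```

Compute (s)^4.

s^1 = s
s^2 = s·s = c
s^3 = c·s = s
s^4 = s·s = c

c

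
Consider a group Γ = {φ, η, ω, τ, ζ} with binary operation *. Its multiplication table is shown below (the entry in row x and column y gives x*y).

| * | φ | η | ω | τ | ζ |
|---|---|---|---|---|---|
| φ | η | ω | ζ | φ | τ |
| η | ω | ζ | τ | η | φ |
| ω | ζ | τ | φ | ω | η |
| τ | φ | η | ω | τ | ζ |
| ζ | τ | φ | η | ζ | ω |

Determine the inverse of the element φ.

First locate the identity: row τ matches the header, so τ is the identity.
Scan row φ for τ: φ*ζ = τ. Hence φ^(-1) = ζ.

ζ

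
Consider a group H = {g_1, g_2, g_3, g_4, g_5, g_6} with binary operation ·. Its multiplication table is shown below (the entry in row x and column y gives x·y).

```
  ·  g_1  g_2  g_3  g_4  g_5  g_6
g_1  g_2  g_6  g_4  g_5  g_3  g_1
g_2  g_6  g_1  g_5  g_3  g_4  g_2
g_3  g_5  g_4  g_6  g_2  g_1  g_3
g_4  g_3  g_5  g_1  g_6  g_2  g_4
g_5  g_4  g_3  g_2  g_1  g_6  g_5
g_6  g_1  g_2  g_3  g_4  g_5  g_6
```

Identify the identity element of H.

g_6

The identity e satisfies e·x = x for all x, so its row in the table reproduces the column headers.
Row g_6 reads: g_1, g_2, g_3, g_4, g_5, g_6 — exactly the header order. So g_6 is the identity.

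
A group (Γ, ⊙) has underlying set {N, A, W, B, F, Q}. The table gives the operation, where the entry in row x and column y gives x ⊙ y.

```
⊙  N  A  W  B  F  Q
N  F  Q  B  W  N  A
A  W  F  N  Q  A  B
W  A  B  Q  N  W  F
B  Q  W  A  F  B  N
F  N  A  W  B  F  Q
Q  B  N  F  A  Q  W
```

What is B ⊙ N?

Q

Read row B, column N: B ⊙ N = Q.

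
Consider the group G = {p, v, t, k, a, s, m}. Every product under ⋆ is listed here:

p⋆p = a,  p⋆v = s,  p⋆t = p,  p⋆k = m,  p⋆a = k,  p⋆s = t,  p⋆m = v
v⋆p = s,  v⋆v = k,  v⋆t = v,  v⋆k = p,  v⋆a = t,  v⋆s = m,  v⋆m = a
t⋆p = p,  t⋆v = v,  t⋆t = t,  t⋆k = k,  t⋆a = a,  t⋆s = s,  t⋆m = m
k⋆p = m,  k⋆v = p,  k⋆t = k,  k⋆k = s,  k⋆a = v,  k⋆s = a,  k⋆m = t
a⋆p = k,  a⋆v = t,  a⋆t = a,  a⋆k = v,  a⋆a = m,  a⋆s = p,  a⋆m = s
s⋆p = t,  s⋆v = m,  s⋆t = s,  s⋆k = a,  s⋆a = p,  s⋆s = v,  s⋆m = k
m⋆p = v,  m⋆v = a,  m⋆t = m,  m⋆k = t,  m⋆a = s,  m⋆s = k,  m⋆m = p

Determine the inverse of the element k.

m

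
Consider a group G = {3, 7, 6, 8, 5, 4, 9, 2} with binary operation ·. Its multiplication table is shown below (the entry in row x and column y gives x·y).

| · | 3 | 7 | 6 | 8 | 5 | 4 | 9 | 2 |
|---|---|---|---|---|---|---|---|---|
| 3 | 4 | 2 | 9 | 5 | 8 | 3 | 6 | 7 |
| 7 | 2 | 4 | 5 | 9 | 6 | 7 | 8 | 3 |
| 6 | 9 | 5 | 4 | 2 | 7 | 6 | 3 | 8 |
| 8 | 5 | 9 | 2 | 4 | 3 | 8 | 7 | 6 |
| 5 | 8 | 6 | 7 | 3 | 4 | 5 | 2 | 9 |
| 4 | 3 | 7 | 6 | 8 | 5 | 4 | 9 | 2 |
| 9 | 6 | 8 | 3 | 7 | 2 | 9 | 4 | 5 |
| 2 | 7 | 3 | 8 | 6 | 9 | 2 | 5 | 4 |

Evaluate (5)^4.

4

5^1 = 5
5^2 = 5·5 = 4
5^3 = 4·5 = 5
5^4 = 5·5 = 4
(Structurally, G here is isomorphic to the elementary abelian group (Z_2)^3.)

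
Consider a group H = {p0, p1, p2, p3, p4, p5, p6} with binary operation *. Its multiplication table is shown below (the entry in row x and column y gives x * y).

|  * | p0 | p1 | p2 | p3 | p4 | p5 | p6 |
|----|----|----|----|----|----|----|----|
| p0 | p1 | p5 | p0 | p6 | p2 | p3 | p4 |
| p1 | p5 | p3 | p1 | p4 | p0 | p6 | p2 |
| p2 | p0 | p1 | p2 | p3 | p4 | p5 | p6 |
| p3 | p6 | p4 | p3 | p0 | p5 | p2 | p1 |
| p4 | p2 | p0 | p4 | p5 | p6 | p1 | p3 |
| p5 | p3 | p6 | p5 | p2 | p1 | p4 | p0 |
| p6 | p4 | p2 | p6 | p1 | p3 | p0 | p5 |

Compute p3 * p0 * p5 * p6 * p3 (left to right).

p3 * p0 = p6
p6 * p5 = p0
p0 * p6 = p4
p4 * p3 = p5

p5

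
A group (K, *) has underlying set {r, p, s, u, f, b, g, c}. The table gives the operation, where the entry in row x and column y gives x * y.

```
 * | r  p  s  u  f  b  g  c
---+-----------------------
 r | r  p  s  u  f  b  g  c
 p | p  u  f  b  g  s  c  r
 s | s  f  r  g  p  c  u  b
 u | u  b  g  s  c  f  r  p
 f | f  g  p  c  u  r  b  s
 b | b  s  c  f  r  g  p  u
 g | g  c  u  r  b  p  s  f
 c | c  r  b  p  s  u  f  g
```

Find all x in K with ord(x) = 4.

{g, u}

Identity is r. Compute the order of each non-identity element by repeated multiplication:
  p: p → u → b → s → f → g → c → r  (order 8)
  s: s → r  (order 2)
  u: u → s → g → r  (order 4)
  f: f → u → c → s → p → g → b → r  (order 8)
  b: b → g → p → s → c → u → f → r  (order 8)
  g: g → s → u → r  (order 4)
  c: c → g → f → s → b → u → p → r  (order 8)
Elements of order 4: {g, u}.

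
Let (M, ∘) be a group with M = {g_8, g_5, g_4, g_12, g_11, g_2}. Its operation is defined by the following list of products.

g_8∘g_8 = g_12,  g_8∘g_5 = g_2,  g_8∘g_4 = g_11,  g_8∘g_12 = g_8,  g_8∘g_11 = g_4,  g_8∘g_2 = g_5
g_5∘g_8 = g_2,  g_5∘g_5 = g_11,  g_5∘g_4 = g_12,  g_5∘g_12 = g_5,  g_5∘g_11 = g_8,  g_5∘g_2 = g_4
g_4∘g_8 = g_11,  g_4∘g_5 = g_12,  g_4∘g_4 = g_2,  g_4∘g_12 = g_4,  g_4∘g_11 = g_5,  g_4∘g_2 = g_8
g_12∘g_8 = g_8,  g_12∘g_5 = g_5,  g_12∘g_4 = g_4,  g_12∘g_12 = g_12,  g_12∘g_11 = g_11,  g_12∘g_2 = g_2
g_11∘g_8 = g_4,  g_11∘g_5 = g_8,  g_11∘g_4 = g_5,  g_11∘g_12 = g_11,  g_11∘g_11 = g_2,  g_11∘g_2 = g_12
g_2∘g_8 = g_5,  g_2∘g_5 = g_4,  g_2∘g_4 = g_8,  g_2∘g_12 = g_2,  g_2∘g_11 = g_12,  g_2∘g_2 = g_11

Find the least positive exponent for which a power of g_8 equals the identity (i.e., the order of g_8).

The identity element is g_12 (its row matches the header).
g_8^1 = g_8
g_8^2 = g_8 ∘ g_8 = g_12
The first power of g_8 equal to the identity is g_8^2, so ord(g_8) = 2.
(Structurally, M here is isomorphic to the cyclic group Z_6.)

2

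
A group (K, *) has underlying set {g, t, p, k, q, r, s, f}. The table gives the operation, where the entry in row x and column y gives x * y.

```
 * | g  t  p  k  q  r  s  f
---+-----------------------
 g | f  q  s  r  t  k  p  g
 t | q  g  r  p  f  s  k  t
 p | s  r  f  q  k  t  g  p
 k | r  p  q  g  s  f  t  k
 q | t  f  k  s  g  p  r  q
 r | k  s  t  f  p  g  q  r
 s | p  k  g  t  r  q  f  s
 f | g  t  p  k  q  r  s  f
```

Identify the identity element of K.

f

The identity e satisfies e * x = x for all x, so its row in the table reproduces the column headers.
Row f reads: g, t, p, k, q, r, s, f — exactly the header order. So f is the identity.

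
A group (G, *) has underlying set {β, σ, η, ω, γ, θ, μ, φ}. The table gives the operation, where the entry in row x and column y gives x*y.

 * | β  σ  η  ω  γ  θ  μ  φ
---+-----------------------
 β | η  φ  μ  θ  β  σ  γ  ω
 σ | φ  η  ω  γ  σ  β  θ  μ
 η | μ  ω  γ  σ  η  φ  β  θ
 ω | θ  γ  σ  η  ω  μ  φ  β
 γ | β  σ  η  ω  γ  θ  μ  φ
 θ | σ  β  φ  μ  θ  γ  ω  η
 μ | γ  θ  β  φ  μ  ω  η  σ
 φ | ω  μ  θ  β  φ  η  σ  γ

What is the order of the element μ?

The identity element is γ (its row matches the header).
μ^1 = μ
μ^2 = μ*μ = η
μ^3 = η*μ = β
μ^4 = β*μ = γ
The first power of μ equal to the identity is μ^4, so ord(μ) = 4.

4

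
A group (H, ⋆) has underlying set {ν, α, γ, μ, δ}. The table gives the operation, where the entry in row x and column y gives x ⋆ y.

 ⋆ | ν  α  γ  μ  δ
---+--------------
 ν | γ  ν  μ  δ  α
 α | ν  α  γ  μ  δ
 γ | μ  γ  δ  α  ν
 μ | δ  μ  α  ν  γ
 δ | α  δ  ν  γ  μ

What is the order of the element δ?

The identity element is α (its row matches the header).
δ^1 = δ
δ^2 = δ ⋆ δ = μ
δ^3 = μ ⋆ δ = γ
δ^4 = γ ⋆ δ = ν
δ^5 = ν ⋆ δ = α
The first power of δ equal to the identity is δ^5, so ord(δ) = 5.

5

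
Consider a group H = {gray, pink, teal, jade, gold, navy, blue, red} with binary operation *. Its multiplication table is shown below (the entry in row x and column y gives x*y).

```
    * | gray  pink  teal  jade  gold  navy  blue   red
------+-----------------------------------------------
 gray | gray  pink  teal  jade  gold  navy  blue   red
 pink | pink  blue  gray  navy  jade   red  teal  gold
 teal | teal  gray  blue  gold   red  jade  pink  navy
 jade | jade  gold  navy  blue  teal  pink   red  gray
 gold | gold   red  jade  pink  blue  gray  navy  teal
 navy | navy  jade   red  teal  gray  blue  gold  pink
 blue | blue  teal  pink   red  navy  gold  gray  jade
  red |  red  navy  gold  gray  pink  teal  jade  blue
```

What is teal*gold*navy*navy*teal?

teal*gold = red
red*navy = teal
teal*navy = jade
jade*teal = navy
(Structurally, H here is isomorphic to the quaternion group Q_8.)

navy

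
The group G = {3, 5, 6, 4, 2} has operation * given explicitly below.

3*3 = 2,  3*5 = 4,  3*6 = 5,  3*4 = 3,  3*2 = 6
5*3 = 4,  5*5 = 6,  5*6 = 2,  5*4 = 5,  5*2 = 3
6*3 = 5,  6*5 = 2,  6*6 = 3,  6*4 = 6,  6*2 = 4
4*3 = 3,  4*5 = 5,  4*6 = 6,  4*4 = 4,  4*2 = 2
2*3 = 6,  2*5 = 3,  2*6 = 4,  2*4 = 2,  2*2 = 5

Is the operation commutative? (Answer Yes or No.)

Check whether the table is symmetric across its main diagonal.
Every entry (row x, col y) equals the entry (row y, col x), so G is abelian.

Yes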